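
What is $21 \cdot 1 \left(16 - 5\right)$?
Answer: $231$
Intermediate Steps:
$21 \cdot 1 \left(16 - 5\right) = 21 \cdot 11 = 231$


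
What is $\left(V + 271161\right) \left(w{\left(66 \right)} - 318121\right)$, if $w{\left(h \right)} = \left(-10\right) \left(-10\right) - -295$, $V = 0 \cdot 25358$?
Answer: $-86154899886$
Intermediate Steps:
$V = 0$
$w{\left(h \right)} = 395$ ($w{\left(h \right)} = 100 + 295 = 395$)
$\left(V + 271161\right) \left(w{\left(66 \right)} - 318121\right) = \left(0 + 271161\right) \left(395 - 318121\right) = 271161 \left(-317726\right) = -86154899886$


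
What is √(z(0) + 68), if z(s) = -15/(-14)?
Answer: √13538/14 ≈ 8.3109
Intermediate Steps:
z(s) = 15/14 (z(s) = -15*(-1/14) = 15/14)
√(z(0) + 68) = √(15/14 + 68) = √(967/14) = √13538/14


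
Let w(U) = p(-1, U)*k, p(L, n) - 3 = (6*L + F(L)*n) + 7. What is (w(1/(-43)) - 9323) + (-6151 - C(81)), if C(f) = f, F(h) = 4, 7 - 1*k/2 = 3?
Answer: -667521/43 ≈ -15524.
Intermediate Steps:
k = 8 (k = 14 - 2*3 = 14 - 6 = 8)
p(L, n) = 10 + 4*n + 6*L (p(L, n) = 3 + ((6*L + 4*n) + 7) = 3 + ((4*n + 6*L) + 7) = 3 + (7 + 4*n + 6*L) = 10 + 4*n + 6*L)
w(U) = 32 + 32*U (w(U) = (10 + 4*U + 6*(-1))*8 = (10 + 4*U - 6)*8 = (4 + 4*U)*8 = 32 + 32*U)
(w(1/(-43)) - 9323) + (-6151 - C(81)) = ((32 + 32/(-43)) - 9323) + (-6151 - 1*81) = ((32 + 32*(-1/43)) - 9323) + (-6151 - 81) = ((32 - 32/43) - 9323) - 6232 = (1344/43 - 9323) - 6232 = -399545/43 - 6232 = -667521/43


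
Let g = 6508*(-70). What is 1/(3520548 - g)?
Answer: 1/3976108 ≈ 2.5150e-7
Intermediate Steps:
g = -455560
1/(3520548 - g) = 1/(3520548 - 1*(-455560)) = 1/(3520548 + 455560) = 1/3976108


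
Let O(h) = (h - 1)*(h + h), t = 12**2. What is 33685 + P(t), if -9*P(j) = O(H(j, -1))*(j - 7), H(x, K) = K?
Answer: 302617/9 ≈ 33624.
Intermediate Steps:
t = 144
O(h) = 2*h*(-1 + h) (O(h) = (-1 + h)*(2*h) = 2*h*(-1 + h))
P(j) = 28/9 - 4*j/9 (P(j) = -2*(-1)*(-1 - 1)*(j - 7)/9 = -2*(-1)*(-2)*(-7 + j)/9 = -4*(-7 + j)/9 = -(-28 + 4*j)/9 = 28/9 - 4*j/9)
33685 + P(t) = 33685 + (28/9 - 4/9*144) = 33685 + (28/9 - 64) = 33685 - 548/9 = 302617/9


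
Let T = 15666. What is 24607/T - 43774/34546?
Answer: 82154969/270598818 ≈ 0.30360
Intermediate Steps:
24607/T - 43774/34546 = 24607/15666 - 43774/34546 = 24607*(1/15666) - 43774*1/34546 = 24607/15666 - 21887/17273 = 82154969/270598818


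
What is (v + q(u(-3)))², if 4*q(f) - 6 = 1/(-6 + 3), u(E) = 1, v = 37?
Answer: 212521/144 ≈ 1475.8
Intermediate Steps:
q(f) = 17/12 (q(f) = 3/2 + 1/(4*(-6 + 3)) = 3/2 + (¼)/(-3) = 3/2 + (¼)*(-⅓) = 3/2 - 1/12 = 17/12)
(v + q(u(-3)))² = (37 + 17/12)² = (461/12)² = 212521/144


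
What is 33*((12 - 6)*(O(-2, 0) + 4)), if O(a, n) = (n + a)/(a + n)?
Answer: 990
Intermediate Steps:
O(a, n) = 1 (O(a, n) = (a + n)/(a + n) = 1)
33*((12 - 6)*(O(-2, 0) + 4)) = 33*((12 - 6)*(1 + 4)) = 33*(6*5) = 33*30 = 990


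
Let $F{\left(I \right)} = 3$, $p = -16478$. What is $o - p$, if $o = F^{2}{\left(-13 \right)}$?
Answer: $16487$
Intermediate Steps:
$o = 9$ ($o = 3^{2} = 9$)
$o - p = 9 - -16478 = 9 + 16478 = 16487$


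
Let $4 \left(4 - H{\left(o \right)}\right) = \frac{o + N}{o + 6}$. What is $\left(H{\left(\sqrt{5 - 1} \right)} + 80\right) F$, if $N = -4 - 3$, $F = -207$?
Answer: $- \frac{557451}{32} \approx -17420.0$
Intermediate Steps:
$N = -7$
$H{\left(o \right)} = 4 - \frac{-7 + o}{4 \left(6 + o\right)}$ ($H{\left(o \right)} = 4 - \frac{\left(o - 7\right) \frac{1}{o + 6}}{4} = 4 - \frac{\left(-7 + o\right) \frac{1}{6 + o}}{4} = 4 - \frac{\frac{1}{6 + o} \left(-7 + o\right)}{4} = 4 - \frac{-7 + o}{4 \left(6 + o\right)}$)
$\left(H{\left(\sqrt{5 - 1} \right)} + 80\right) F = \left(\frac{103 + 15 \sqrt{5 - 1}}{4 \left(6 + \sqrt{5 - 1}\right)} + 80\right) \left(-207\right) = \left(\frac{103 + 15 \sqrt{4}}{4 \left(6 + \sqrt{4}\right)} + 80\right) \left(-207\right) = \left(\frac{103 + 15 \cdot 2}{4 \left(6 + 2\right)} + 80\right) \left(-207\right) = \left(\frac{103 + 30}{4 \cdot 8} + 80\right) \left(-207\right) = \left(\frac{1}{4} \cdot \frac{1}{8} \cdot 133 + 80\right) \left(-207\right) = \left(\frac{133}{32} + 80\right) \left(-207\right) = \frac{2693}{32} \left(-207\right) = - \frac{557451}{32}$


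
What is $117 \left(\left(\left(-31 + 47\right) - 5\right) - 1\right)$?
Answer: $1170$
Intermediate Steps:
$117 \left(\left(\left(-31 + 47\right) - 5\right) - 1\right) = 117 \left(\left(16 - 5\right) - 1\right) = 117 \left(11 - 1\right) = 117 \cdot 10 = 1170$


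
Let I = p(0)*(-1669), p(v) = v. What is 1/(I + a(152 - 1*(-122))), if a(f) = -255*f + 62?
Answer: -1/69808 ≈ -1.4325e-5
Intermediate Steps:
a(f) = 62 - 255*f
I = 0 (I = 0*(-1669) = 0)
1/(I + a(152 - 1*(-122))) = 1/(0 + (62 - 255*(152 - 1*(-122)))) = 1/(0 + (62 - 255*(152 + 122))) = 1/(0 + (62 - 255*274)) = 1/(0 + (62 - 69870)) = 1/(0 - 69808) = 1/(-69808) = -1/69808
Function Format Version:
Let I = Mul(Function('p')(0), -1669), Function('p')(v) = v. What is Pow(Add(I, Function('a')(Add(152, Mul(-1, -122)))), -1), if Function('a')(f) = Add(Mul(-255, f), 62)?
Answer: Rational(-1, 69808) ≈ -1.4325e-5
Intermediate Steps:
Function('a')(f) = Add(62, Mul(-255, f))
I = 0 (I = Mul(0, -1669) = 0)
Pow(Add(I, Function('a')(Add(152, Mul(-1, -122)))), -1) = Pow(Add(0, Add(62, Mul(-255, Add(152, Mul(-1, -122))))), -1) = Pow(Add(0, Add(62, Mul(-255, Add(152, 122)))), -1) = Pow(Add(0, Add(62, Mul(-255, 274))), -1) = Pow(Add(0, Add(62, -69870)), -1) = Pow(Add(0, -69808), -1) = Pow(-69808, -1) = Rational(-1, 69808)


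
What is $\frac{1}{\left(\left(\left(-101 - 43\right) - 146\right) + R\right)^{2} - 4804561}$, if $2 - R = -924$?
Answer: $- \frac{1}{4400065} \approx -2.2727 \cdot 10^{-7}$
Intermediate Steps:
$R = 926$ ($R = 2 - -924 = 2 + 924 = 926$)
$\frac{1}{\left(\left(\left(-101 - 43\right) - 146\right) + R\right)^{2} - 4804561} = \frac{1}{\left(\left(\left(-101 - 43\right) - 146\right) + 926\right)^{2} - 4804561} = \frac{1}{\left(\left(-144 - 146\right) + 926\right)^{2} - 4804561} = \frac{1}{\left(-290 + 926\right)^{2} - 4804561} = \frac{1}{636^{2} - 4804561} = \frac{1}{404496 - 4804561} = \frac{1}{-4400065} = - \frac{1}{4400065}$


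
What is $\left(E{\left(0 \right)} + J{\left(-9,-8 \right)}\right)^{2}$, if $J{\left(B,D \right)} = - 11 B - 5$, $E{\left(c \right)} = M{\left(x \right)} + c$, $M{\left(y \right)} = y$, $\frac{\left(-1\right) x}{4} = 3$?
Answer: $6724$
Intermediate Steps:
$x = -12$ ($x = \left(-4\right) 3 = -12$)
$E{\left(c \right)} = -12 + c$
$J{\left(B,D \right)} = -5 - 11 B$
$\left(E{\left(0 \right)} + J{\left(-9,-8 \right)}\right)^{2} = \left(\left(-12 + 0\right) - -94\right)^{2} = \left(-12 + \left(-5 + 99\right)\right)^{2} = \left(-12 + 94\right)^{2} = 82^{2} = 6724$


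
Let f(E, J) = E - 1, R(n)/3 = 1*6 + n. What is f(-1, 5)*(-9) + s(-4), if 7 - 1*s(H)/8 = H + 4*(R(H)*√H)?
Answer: 106 - 384*I ≈ 106.0 - 384.0*I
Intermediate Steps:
R(n) = 18 + 3*n (R(n) = 3*(1*6 + n) = 3*(6 + n) = 18 + 3*n)
f(E, J) = -1 + E
s(H) = 56 - 8*H - 32*√H*(18 + 3*H) (s(H) = 56 - 8*(H + 4*((18 + 3*H)*√H)) = 56 - 8*(H + 4*(√H*(18 + 3*H))) = 56 - 8*(H + 4*√H*(18 + 3*H)) = 56 + (-8*H - 32*√H*(18 + 3*H)) = 56 - 8*H - 32*√H*(18 + 3*H))
f(-1, 5)*(-9) + s(-4) = (-1 - 1)*(-9) + (56 - 8*(-4) - 96*√(-4)*(6 - 4)) = -2*(-9) + (56 + 32 - 96*2*I*2) = 18 + (56 + 32 - 384*I) = 18 + (88 - 384*I) = 106 - 384*I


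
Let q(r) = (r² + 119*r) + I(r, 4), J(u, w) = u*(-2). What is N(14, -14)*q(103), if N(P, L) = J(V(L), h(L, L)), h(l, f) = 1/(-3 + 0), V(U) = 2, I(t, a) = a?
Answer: -91480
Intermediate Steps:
h(l, f) = -⅓ (h(l, f) = 1/(-3) = -⅓)
J(u, w) = -2*u
N(P, L) = -4 (N(P, L) = -2*2 = -4)
q(r) = 4 + r² + 119*r (q(r) = (r² + 119*r) + 4 = 4 + r² + 119*r)
N(14, -14)*q(103) = -4*(4 + 103² + 119*103) = -4*(4 + 10609 + 12257) = -4*22870 = -91480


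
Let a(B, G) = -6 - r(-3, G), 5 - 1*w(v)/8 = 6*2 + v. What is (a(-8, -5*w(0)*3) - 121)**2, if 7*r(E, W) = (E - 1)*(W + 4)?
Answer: 6185169/49 ≈ 1.2623e+5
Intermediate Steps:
w(v) = -56 - 8*v (w(v) = 40 - 8*(6*2 + v) = 40 - 8*(12 + v) = 40 + (-96 - 8*v) = -56 - 8*v)
r(E, W) = (-1 + E)*(4 + W)/7 (r(E, W) = ((E - 1)*(W + 4))/7 = ((-1 + E)*(4 + W))/7 = (-1 + E)*(4 + W)/7)
a(B, G) = -26/7 + 4*G/7 (a(B, G) = -6 - (-4/7 - G/7 + (4/7)*(-3) + (1/7)*(-3)*G) = -6 - (-4/7 - G/7 - 12/7 - 3*G/7) = -6 - (-16/7 - 4*G/7) = -6 + (16/7 + 4*G/7) = -26/7 + 4*G/7)
(a(-8, -5*w(0)*3) - 121)**2 = ((-26/7 + 4*(-5*(-56 - 8*0)*3)/7) - 121)**2 = ((-26/7 + 4*(-5*(-56 + 0)*3)/7) - 121)**2 = ((-26/7 + 4*(-5*(-56)*3)/7) - 121)**2 = ((-26/7 + 4*(280*3)/7) - 121)**2 = ((-26/7 + (4/7)*840) - 121)**2 = ((-26/7 + 480) - 121)**2 = (3334/7 - 121)**2 = (2487/7)**2 = 6185169/49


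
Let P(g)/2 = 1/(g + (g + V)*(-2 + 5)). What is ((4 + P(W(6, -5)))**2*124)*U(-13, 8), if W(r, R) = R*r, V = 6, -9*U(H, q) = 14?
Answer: -71538824/23409 ≈ -3056.0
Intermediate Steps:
U(H, q) = -14/9 (U(H, q) = -1/9*14 = -14/9)
P(g) = 2/(18 + 4*g) (P(g) = 2/(g + (g + 6)*(-2 + 5)) = 2/(g + (6 + g)*3) = 2/(g + (18 + 3*g)) = 2/(18 + 4*g))
((4 + P(W(6, -5)))**2*124)*U(-13, 8) = ((4 + 1/(9 + 2*(-5*6)))**2*124)*(-14/9) = ((4 + 1/(9 + 2*(-30)))**2*124)*(-14/9) = ((4 + 1/(9 - 60))**2*124)*(-14/9) = ((4 + 1/(-51))**2*124)*(-14/9) = ((4 - 1/51)**2*124)*(-14/9) = ((203/51)**2*124)*(-14/9) = ((41209/2601)*124)*(-14/9) = (5109916/2601)*(-14/9) = -71538824/23409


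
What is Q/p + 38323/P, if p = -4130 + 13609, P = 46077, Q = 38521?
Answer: 2138195834/436763883 ≈ 4.8955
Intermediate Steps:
p = 9479
Q/p + 38323/P = 38521/9479 + 38323/46077 = 2138195834/436763883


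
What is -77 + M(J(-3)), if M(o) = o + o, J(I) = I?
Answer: -83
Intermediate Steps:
M(o) = 2*o
-77 + M(J(-3)) = -77 + 2*(-3) = -77 - 6 = -83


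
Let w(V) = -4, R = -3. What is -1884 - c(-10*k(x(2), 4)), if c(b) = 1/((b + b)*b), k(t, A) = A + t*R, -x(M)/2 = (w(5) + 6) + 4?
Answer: -602880001/320000 ≈ -1884.0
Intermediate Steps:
x(M) = -12 (x(M) = -2*((-4 + 6) + 4) = -2*(2 + 4) = -2*6 = -12)
k(t, A) = A - 3*t (k(t, A) = A + t*(-3) = A - 3*t)
c(b) = 1/(2*b²) (c(b) = 1/(((2*b))*b) = (1/(2*b))/b = 1/(2*b²))
-1884 - c(-10*k(x(2), 4)) = -1884 - 1/(2*(-10*(4 - 3*(-12)))²) = -1884 - 1/(2*(-10*(4 + 36))²) = -1884 - 1/(2*(-10*40)²) = -1884 - 1/(2*(-400)²) = -1884 - 1/(2*160000) = -1884 - 1*1/320000 = -1884 - 1/320000 = -602880001/320000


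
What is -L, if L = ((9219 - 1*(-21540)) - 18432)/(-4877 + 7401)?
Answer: -12327/2524 ≈ -4.8839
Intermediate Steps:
L = 12327/2524 (L = ((9219 + 21540) - 18432)/2524 = (30759 - 18432)*(1/2524) = 12327*(1/2524) = 12327/2524 ≈ 4.8839)
-L = -1*12327/2524 = -12327/2524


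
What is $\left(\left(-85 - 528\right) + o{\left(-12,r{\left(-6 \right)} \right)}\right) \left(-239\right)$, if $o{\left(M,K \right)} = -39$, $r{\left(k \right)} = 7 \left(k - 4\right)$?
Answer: $155828$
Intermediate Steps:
$r{\left(k \right)} = -28 + 7 k$ ($r{\left(k \right)} = 7 \left(-4 + k\right) = -28 + 7 k$)
$\left(\left(-85 - 528\right) + o{\left(-12,r{\left(-6 \right)} \right)}\right) \left(-239\right) = \left(\left(-85 - 528\right) - 39\right) \left(-239\right) = \left(-613 - 39\right) \left(-239\right) = \left(-652\right) \left(-239\right) = 155828$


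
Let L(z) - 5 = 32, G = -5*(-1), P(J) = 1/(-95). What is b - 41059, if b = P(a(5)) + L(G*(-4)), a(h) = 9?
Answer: -3897091/95 ≈ -41022.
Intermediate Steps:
P(J) = -1/95
G = 5
L(z) = 37 (L(z) = 5 + 32 = 37)
b = 3514/95 (b = -1/95 + 37 = 3514/95 ≈ 36.990)
b - 41059 = 3514/95 - 41059 = -3897091/95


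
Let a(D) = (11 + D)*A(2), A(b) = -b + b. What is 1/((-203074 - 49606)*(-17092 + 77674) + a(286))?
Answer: -1/15307859760 ≈ -6.5326e-11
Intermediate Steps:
A(b) = 0
a(D) = 0 (a(D) = (11 + D)*0 = 0)
1/((-203074 - 49606)*(-17092 + 77674) + a(286)) = 1/((-203074 - 49606)*(-17092 + 77674) + 0) = 1/(-252680*60582 + 0) = 1/(-15307859760 + 0) = 1/(-15307859760) = -1/15307859760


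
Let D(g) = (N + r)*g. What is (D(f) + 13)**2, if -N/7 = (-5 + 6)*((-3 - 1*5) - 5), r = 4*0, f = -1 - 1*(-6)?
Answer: 219024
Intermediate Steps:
f = 5 (f = -1 + 6 = 5)
r = 0
N = 91 (N = -7*(-5 + 6)*((-3 - 1*5) - 5) = -7*((-3 - 5) - 5) = -7*(-8 - 5) = -7*(-13) = 91)
D(g) = 91*g (D(g) = (91 + 0)*g = 91*g)
(D(f) + 13)**2 = (91*5 + 13)**2 = (455 + 13)**2 = 468**2 = 219024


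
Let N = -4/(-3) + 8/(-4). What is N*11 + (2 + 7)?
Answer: 5/3 ≈ 1.6667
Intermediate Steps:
N = -⅔ (N = -4*(-⅓) + 8*(-¼) = 4/3 - 2 = -⅔ ≈ -0.66667)
N*11 + (2 + 7) = -⅔*11 + (2 + 7) = -22/3 + 9 = 5/3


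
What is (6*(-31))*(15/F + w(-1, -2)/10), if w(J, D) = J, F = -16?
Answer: 7719/40 ≈ 192.98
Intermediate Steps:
(6*(-31))*(15/F + w(-1, -2)/10) = (6*(-31))*(15/(-16) - 1/10) = -186*(15*(-1/16) - 1*⅒) = -186*(-15/16 - ⅒) = -186*(-83/80) = 7719/40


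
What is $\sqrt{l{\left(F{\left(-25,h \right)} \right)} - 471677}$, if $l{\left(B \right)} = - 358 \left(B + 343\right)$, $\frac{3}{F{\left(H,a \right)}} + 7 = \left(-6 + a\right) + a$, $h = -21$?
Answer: $\frac{3 i \sqrt{199801745}}{55} \approx 771.01 i$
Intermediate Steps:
$F{\left(H,a \right)} = \frac{3}{-13 + 2 a}$ ($F{\left(H,a \right)} = \frac{3}{-7 + \left(\left(-6 + a\right) + a\right)} = \frac{3}{-7 + \left(-6 + 2 a\right)} = \frac{3}{-13 + 2 a}$)
$l{\left(B \right)} = -122794 - 358 B$ ($l{\left(B \right)} = - 358 \left(343 + B\right) = -122794 - 358 B$)
$\sqrt{l{\left(F{\left(-25,h \right)} \right)} - 471677} = \sqrt{\left(-122794 - 358 \frac{3}{-13 + 2 \left(-21\right)}\right) - 471677} = \sqrt{\left(-122794 - 358 \frac{3}{-13 - 42}\right) - 471677} = \sqrt{\left(-122794 - 358 \frac{3}{-55}\right) - 471677} = \sqrt{\left(-122794 - 358 \cdot 3 \left(- \frac{1}{55}\right)\right) - 471677} = \sqrt{\left(-122794 - - \frac{1074}{55}\right) - 471677} = \sqrt{\left(-122794 + \frac{1074}{55}\right) - 471677} = \sqrt{- \frac{6752596}{55} - 471677} = \sqrt{- \frac{32694831}{55}} = \frac{3 i \sqrt{199801745}}{55}$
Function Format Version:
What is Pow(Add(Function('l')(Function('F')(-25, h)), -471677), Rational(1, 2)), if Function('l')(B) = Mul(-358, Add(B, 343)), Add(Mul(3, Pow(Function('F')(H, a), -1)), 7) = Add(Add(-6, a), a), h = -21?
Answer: Mul(Rational(3, 55), I, Pow(199801745, Rational(1, 2))) ≈ Mul(771.01, I)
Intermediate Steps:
Function('F')(H, a) = Mul(3, Pow(Add(-13, Mul(2, a)), -1)) (Function('F')(H, a) = Mul(3, Pow(Add(-7, Add(Add(-6, a), a)), -1)) = Mul(3, Pow(Add(-7, Add(-6, Mul(2, a))), -1)) = Mul(3, Pow(Add(-13, Mul(2, a)), -1)))
Function('l')(B) = Add(-122794, Mul(-358, B)) (Function('l')(B) = Mul(-358, Add(343, B)) = Add(-122794, Mul(-358, B)))
Pow(Add(Function('l')(Function('F')(-25, h)), -471677), Rational(1, 2)) = Pow(Add(Add(-122794, Mul(-358, Mul(3, Pow(Add(-13, Mul(2, -21)), -1)))), -471677), Rational(1, 2)) = Pow(Add(Add(-122794, Mul(-358, Mul(3, Pow(Add(-13, -42), -1)))), -471677), Rational(1, 2)) = Pow(Add(Add(-122794, Mul(-358, Mul(3, Pow(-55, -1)))), -471677), Rational(1, 2)) = Pow(Add(Add(-122794, Mul(-358, Mul(3, Rational(-1, 55)))), -471677), Rational(1, 2)) = Pow(Add(Add(-122794, Mul(-358, Rational(-3, 55))), -471677), Rational(1, 2)) = Pow(Add(Add(-122794, Rational(1074, 55)), -471677), Rational(1, 2)) = Pow(Add(Rational(-6752596, 55), -471677), Rational(1, 2)) = Pow(Rational(-32694831, 55), Rational(1, 2)) = Mul(Rational(3, 55), I, Pow(199801745, Rational(1, 2)))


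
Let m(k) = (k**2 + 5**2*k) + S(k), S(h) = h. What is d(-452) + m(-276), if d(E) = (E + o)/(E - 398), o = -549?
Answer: 58651001/850 ≈ 69001.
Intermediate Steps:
d(E) = (-549 + E)/(-398 + E) (d(E) = (E - 549)/(E - 398) = (-549 + E)/(-398 + E))
m(k) = k**2 + 26*k (m(k) = (k**2 + 5**2*k) + k = (k**2 + 25*k) + k = k**2 + 26*k)
d(-452) + m(-276) = (-549 - 452)/(-398 - 452) - 276*(26 - 276) = -1001/(-850) - 276*(-250) = -1/850*(-1001) + 69000 = 1001/850 + 69000 = 58651001/850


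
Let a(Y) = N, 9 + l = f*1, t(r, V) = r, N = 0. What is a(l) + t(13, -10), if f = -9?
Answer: 13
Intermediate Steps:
l = -18 (l = -9 - 9*1 = -9 - 9 = -18)
a(Y) = 0
a(l) + t(13, -10) = 0 + 13 = 13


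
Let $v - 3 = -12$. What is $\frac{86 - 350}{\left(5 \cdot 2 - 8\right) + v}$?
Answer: $\frac{264}{7} \approx 37.714$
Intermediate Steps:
$v = -9$ ($v = 3 - 12 = -9$)
$\frac{86 - 350}{\left(5 \cdot 2 - 8\right) + v} = \frac{86 - 350}{\left(5 \cdot 2 - 8\right) - 9} = - \frac{264}{\left(10 - 8\right) - 9} = - \frac{264}{2 - 9} = - \frac{264}{-7} = \left(-264\right) \left(- \frac{1}{7}\right) = \frac{264}{7}$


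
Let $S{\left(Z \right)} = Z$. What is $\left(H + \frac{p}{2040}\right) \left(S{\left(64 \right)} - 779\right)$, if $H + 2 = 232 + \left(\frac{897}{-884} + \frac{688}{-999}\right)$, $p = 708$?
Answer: $- \frac{11105538301}{67932} \approx -1.6348 \cdot 10^{5}$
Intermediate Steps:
$H = \frac{15508645}{67932}$ ($H = -2 + \left(232 + \left(\frac{897}{-884} + \frac{688}{-999}\right)\right) = -2 + \left(232 + \left(897 \left(- \frac{1}{884}\right) + 688 \left(- \frac{1}{999}\right)\right)\right) = -2 + \left(232 - \frac{115715}{67932}\right) = -2 + \frac{15644509}{67932} = \frac{15508645}{67932} \approx 228.3$)
$\left(H + \frac{p}{2040}\right) \left(S{\left(64 \right)} - 779\right) = \left(\frac{15508645}{67932} + \frac{708}{2040}\right) \left(64 - 779\right) = \left(\frac{15508645}{67932} + 708 \cdot \frac{1}{2040}\right) \left(-715\right) = \left(\frac{15508645}{67932} + \frac{59}{170}\right) \left(-715\right) = \frac{77661107}{339660} \left(-715\right) = - \frac{11105538301}{67932}$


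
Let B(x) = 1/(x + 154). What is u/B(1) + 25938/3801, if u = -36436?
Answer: -7155475214/1267 ≈ -5.6476e+6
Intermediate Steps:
B(x) = 1/(154 + x)
u/B(1) + 25938/3801 = -36436/(1/(154 + 1)) + 25938/3801 = -36436/(1/155) + 25938*(1/3801) = -36436/1/155 + 8646/1267 = -36436*155 + 8646/1267 = -5647580 + 8646/1267 = -7155475214/1267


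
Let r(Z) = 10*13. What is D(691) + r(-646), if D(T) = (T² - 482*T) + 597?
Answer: 145146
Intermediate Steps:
r(Z) = 130
D(T) = 597 + T² - 482*T
D(691) + r(-646) = (597 + 691² - 482*691) + 130 = (597 + 477481 - 333062) + 130 = 145016 + 130 = 145146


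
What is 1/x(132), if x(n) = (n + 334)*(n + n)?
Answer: 1/123024 ≈ 8.1285e-6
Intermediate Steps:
x(n) = 2*n*(334 + n) (x(n) = (334 + n)*(2*n) = 2*n*(334 + n))
1/x(132) = 1/(2*132*(334 + 132)) = 1/(2*132*466) = 1/123024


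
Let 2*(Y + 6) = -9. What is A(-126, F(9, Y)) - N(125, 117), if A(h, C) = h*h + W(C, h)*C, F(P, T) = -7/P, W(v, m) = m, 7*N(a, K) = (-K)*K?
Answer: 125507/7 ≈ 17930.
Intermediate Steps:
Y = -21/2 (Y = -6 + (½)*(-9) = -6 - 9/2 = -21/2 ≈ -10.500)
N(a, K) = -K²/7 (N(a, K) = ((-K)*K)/7 = (-K²)/7 = -K²/7)
A(h, C) = h² + C*h (A(h, C) = h*h + h*C = h² + C*h)
A(-126, F(9, Y)) - N(125, 117) = -126*(-7/9 - 126) - (-1)*117²/7 = -126*(-7*⅑ - 126) - (-1)*13689/7 = -126*(-7/9 - 126) - 1*(-13689/7) = -126*(-1141/9) + 13689/7 = 15974 + 13689/7 = 125507/7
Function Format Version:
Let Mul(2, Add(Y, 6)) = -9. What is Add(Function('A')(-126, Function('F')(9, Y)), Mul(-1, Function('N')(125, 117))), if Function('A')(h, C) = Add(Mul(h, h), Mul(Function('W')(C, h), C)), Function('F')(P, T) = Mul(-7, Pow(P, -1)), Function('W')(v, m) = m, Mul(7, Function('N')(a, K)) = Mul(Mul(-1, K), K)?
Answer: Rational(125507, 7) ≈ 17930.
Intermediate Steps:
Y = Rational(-21, 2) (Y = Add(-6, Mul(Rational(1, 2), -9)) = Add(-6, Rational(-9, 2)) = Rational(-21, 2) ≈ -10.500)
Function('N')(a, K) = Mul(Rational(-1, 7), Pow(K, 2)) (Function('N')(a, K) = Mul(Rational(1, 7), Mul(Mul(-1, K), K)) = Mul(Rational(1, 7), Mul(-1, Pow(K, 2))) = Mul(Rational(-1, 7), Pow(K, 2)))
Function('A')(h, C) = Add(Pow(h, 2), Mul(C, h)) (Function('A')(h, C) = Add(Mul(h, h), Mul(h, C)) = Add(Pow(h, 2), Mul(C, h)))
Add(Function('A')(-126, Function('F')(9, Y)), Mul(-1, Function('N')(125, 117))) = Add(Mul(-126, Add(Mul(-7, Pow(9, -1)), -126)), Mul(-1, Mul(Rational(-1, 7), Pow(117, 2)))) = Add(Mul(-126, Add(Mul(-7, Rational(1, 9)), -126)), Mul(-1, Mul(Rational(-1, 7), 13689))) = Add(Mul(-126, Add(Rational(-7, 9), -126)), Mul(-1, Rational(-13689, 7))) = Add(Mul(-126, Rational(-1141, 9)), Rational(13689, 7)) = Add(15974, Rational(13689, 7)) = Rational(125507, 7)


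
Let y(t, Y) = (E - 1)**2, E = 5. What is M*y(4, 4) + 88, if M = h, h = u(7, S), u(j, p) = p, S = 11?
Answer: 264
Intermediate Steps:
h = 11
M = 11
y(t, Y) = 16 (y(t, Y) = (5 - 1)**2 = 4**2 = 16)
M*y(4, 4) + 88 = 11*16 + 88 = 176 + 88 = 264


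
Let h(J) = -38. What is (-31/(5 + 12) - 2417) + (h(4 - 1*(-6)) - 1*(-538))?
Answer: -32620/17 ≈ -1918.8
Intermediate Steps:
(-31/(5 + 12) - 2417) + (h(4 - 1*(-6)) - 1*(-538)) = (-31/(5 + 12) - 2417) + (-38 - 1*(-538)) = (-31/17 - 2417) + (-38 + 538) = ((1/17)*(-31) - 2417) + 500 = (-31/17 - 2417) + 500 = -41120/17 + 500 = -32620/17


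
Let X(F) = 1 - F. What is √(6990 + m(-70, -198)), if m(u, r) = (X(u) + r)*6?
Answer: 6*√173 ≈ 78.918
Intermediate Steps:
m(u, r) = 6 - 6*u + 6*r (m(u, r) = ((1 - u) + r)*6 = (1 + r - u)*6 = 6 - 6*u + 6*r)
√(6990 + m(-70, -198)) = √(6990 + (6 - 6*(-70) + 6*(-198))) = √(6990 + (6 + 420 - 1188)) = √(6990 - 762) = √6228 = 6*√173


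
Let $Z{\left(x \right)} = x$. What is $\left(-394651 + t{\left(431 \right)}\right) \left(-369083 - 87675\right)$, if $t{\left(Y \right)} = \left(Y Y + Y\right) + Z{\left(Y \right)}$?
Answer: $95018453224$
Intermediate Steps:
$t{\left(Y \right)} = Y^{2} + 2 Y$ ($t{\left(Y \right)} = \left(Y Y + Y\right) + Y = \left(Y^{2} + Y\right) + Y = \left(Y + Y^{2}\right) + Y = Y^{2} + 2 Y$)
$\left(-394651 + t{\left(431 \right)}\right) \left(-369083 - 87675\right) = \left(-394651 + 431 \left(2 + 431\right)\right) \left(-369083 - 87675\right) = \left(-394651 + 431 \cdot 433\right) \left(-456758\right) = \left(-394651 + 186623\right) \left(-456758\right) = \left(-208028\right) \left(-456758\right) = 95018453224$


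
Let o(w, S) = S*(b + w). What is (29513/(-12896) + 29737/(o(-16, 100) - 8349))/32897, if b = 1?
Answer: -674161889/4178336923488 ≈ -0.00016135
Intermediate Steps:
o(w, S) = S*(1 + w)
(29513/(-12896) + 29737/(o(-16, 100) - 8349))/32897 = (29513/(-12896) + 29737/(100*(1 - 16) - 8349))/32897 = (29513*(-1/12896) + 29737/(100*(-15) - 8349))*(1/32897) = (-29513/12896 + 29737/(-1500 - 8349))*(1/32897) = (-29513/12896 + 29737/(-9849))*(1/32897) = (-29513/12896 + 29737*(-1/9849))*(1/32897) = (-29513/12896 - 29737/9849)*(1/32897) = -674161889/127012704*1/32897 = -674161889/4178336923488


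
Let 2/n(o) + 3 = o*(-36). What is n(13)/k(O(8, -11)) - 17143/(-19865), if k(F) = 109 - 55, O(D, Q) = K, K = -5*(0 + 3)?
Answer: 217987666/252623205 ≈ 0.86290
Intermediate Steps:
K = -15 (K = -5*3 = -15)
O(D, Q) = -15
n(o) = 2/(-3 - 36*o) (n(o) = 2/(-3 + o*(-36)) = 2/(-3 - 36*o))
k(F) = 54
n(13)/k(O(8, -11)) - 17143/(-19865) = -2/(3 + 36*13)/54 - 17143/(-19865) = -2/(3 + 468)*(1/54) - 17143*(-1/19865) = -2/471*(1/54) + 17143/19865 = -2*1/471*(1/54) + 17143/19865 = -2/471*1/54 + 17143/19865 = -1/12717 + 17143/19865 = 217987666/252623205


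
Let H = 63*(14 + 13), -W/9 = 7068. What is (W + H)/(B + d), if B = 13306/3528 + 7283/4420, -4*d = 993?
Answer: 120678159420/473330497 ≈ 254.96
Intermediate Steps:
W = -63612 (W = -9*7068 = -63612)
d = -993/4 (d = -¼*993 = -993/4 ≈ -248.25)
H = 1701 (H = 63*27 = 1701)
B = 2640842/487305 (B = 13306*(1/3528) + 7283*(1/4420) = 6653/1764 + 7283/4420 = 2640842/487305 ≈ 5.4193)
(W + H)/(B + d) = (-63612 + 1701)/(2640842/487305 - 993/4) = -61911/(-473330497/1949220) = -61911*(-1949220/473330497) = 120678159420/473330497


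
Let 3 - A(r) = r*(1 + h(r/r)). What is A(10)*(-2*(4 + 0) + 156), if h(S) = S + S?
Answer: -3996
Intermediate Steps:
h(S) = 2*S
A(r) = 3 - 3*r (A(r) = 3 - r*(1 + 2*(r/r)) = 3 - r*(1 + 2*1) = 3 - r*(1 + 2) = 3 - r*3 = 3 - 3*r)
A(10)*(-2*(4 + 0) + 156) = (3 - 3*10)*(-2*(4 + 0) + 156) = (3 - 30)*(-2*4 + 156) = -27*(-8 + 156) = -27*148 = -3996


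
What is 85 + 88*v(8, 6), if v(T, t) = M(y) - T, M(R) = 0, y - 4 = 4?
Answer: -619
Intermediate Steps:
y = 8 (y = 4 + 4 = 8)
v(T, t) = -T (v(T, t) = 0 - T = -T)
85 + 88*v(8, 6) = 85 + 88*(-1*8) = 85 + 88*(-8) = 85 - 704 = -619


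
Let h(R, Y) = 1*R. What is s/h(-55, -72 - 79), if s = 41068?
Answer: -41068/55 ≈ -746.69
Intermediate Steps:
h(R, Y) = R
s/h(-55, -72 - 79) = 41068/(-55) = 41068*(-1/55) = -41068/55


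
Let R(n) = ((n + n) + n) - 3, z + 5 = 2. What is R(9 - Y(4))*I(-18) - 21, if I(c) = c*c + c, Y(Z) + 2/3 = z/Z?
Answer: 17247/2 ≈ 8623.5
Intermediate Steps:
z = -3 (z = -5 + 2 = -3)
Y(Z) = -⅔ - 3/Z
I(c) = c + c² (I(c) = c² + c = c + c²)
R(n) = -3 + 3*n (R(n) = (2*n + n) - 3 = 3*n - 3 = -3 + 3*n)
R(9 - Y(4))*I(-18) - 21 = (-3 + 3*(9 - (-⅔ - 3/4)))*(-18*(1 - 18)) - 21 = (-3 + 3*(9 - (-⅔ - 3*¼)))*(-18*(-17)) - 21 = (-3 + 3*(9 - (-⅔ - ¾)))*306 - 21 = (-3 + 3*(9 - 1*(-17/12)))*306 - 21 = (-3 + 3*(9 + 17/12))*306 - 21 = (-3 + 3*(125/12))*306 - 21 = (-3 + 125/4)*306 - 21 = (113/4)*306 - 21 = 17289/2 - 21 = 17247/2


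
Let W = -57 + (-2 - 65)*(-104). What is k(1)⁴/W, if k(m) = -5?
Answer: 625/6911 ≈ 0.090436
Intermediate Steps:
W = 6911 (W = -57 - 67*(-104) = -57 + 6968 = 6911)
k(1)⁴/W = (-5)⁴/6911 = 625*(1/6911) = 625/6911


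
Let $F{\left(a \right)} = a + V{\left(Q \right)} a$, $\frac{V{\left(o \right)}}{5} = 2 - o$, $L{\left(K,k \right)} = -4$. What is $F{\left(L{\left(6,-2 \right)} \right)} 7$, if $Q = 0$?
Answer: $-308$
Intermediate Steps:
$V{\left(o \right)} = 10 - 5 o$ ($V{\left(o \right)} = 5 \left(2 - o\right) = 10 - 5 o$)
$F{\left(a \right)} = 11 a$ ($F{\left(a \right)} = a + \left(10 - 0\right) a = a + \left(10 + 0\right) a = a + 10 a = 11 a$)
$F{\left(L{\left(6,-2 \right)} \right)} 7 = 11 \left(-4\right) 7 = \left(-44\right) 7 = -308$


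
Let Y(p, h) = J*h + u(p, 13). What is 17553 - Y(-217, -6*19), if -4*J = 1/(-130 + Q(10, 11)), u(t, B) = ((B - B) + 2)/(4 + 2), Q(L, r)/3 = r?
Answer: 10215823/582 ≈ 17553.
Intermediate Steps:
Q(L, r) = 3*r
u(t, B) = ⅓ (u(t, B) = (0 + 2)/6 = 2*(⅙) = ⅓)
J = 1/388 (J = -1/(4*(-130 + 3*11)) = -1/(4*(-130 + 33)) = -¼/(-97) = -¼*(-1/97) = 1/388 ≈ 0.0025773)
Y(p, h) = ⅓ + h/388 (Y(p, h) = h/388 + ⅓ = ⅓ + h/388)
17553 - Y(-217, -6*19) = 17553 - (⅓ + (-6*19)/388) = 17553 - (⅓ + (1/388)*(-114)) = 17553 - (⅓ - 57/194) = 17553 - 1*23/582 = 17553 - 23/582 = 10215823/582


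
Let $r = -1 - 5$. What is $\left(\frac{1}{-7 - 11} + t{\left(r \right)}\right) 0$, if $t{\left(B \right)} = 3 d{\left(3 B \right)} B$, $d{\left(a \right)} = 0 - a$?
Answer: $0$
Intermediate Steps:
$d{\left(a \right)} = - a$
$r = -6$ ($r = -1 - 5 = -6$)
$t{\left(B \right)} = - 9 B^{2}$ ($t{\left(B \right)} = 3 \left(- 3 B\right) B = - 9 B B = - 9 B^{2}$)
$\left(\frac{1}{-7 - 11} + t{\left(r \right)}\right) 0 = \left(\frac{1}{-7 - 11} - 9 \left(-6\right)^{2}\right) 0 = \left(\frac{1}{-18} - 324\right) 0 = \left(- \frac{1}{18} - 324\right) 0 = \left(- \frac{5833}{18}\right) 0 = 0$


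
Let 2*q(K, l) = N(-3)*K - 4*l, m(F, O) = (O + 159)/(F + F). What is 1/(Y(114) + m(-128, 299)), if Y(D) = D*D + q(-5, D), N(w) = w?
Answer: 128/1635035 ≈ 7.8286e-5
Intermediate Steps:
m(F, O) = (159 + O)/(2*F) (m(F, O) = (159 + O)/((2*F)) = (159 + O)*(1/(2*F)) = (159 + O)/(2*F))
q(K, l) = -2*l - 3*K/2 (q(K, l) = (-3*K - 4*l)/2 = (-4*l - 3*K)/2 = -2*l - 3*K/2)
Y(D) = 15/2 + D² - 2*D (Y(D) = D*D + (-2*D - 3/2*(-5)) = D² + (-2*D + 15/2) = D² + (15/2 - 2*D) = 15/2 + D² - 2*D)
1/(Y(114) + m(-128, 299)) = 1/((15/2 + 114² - 2*114) + (½)*(159 + 299)/(-128)) = 1/((15/2 + 12996 - 228) + (½)*(-1/128)*458) = 1/(25551/2 - 229/128) = 1/(1635035/128) = 128/1635035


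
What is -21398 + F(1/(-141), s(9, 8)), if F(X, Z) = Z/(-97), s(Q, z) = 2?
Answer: -2075608/97 ≈ -21398.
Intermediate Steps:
F(X, Z) = -Z/97 (F(X, Z) = Z*(-1/97) = -Z/97)
-21398 + F(1/(-141), s(9, 8)) = -21398 - 1/97*2 = -21398 - 2/97 = -2075608/97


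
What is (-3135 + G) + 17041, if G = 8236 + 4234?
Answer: 26376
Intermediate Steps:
G = 12470
(-3135 + G) + 17041 = (-3135 + 12470) + 17041 = 9335 + 17041 = 26376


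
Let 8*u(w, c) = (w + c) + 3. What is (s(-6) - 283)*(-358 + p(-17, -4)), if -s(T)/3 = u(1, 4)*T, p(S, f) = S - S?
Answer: 94870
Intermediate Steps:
u(w, c) = 3/8 + c/8 + w/8 (u(w, c) = ((w + c) + 3)/8 = ((c + w) + 3)/8 = (3 + c + w)/8 = 3/8 + c/8 + w/8)
p(S, f) = 0
s(T) = -3*T (s(T) = -3*(3/8 + (1/8)*4 + (1/8)*1)*T = -3*(3/8 + 1/2 + 1/8)*T = -3*T)
(s(-6) - 283)*(-358 + p(-17, -4)) = (-3*(-6) - 283)*(-358 + 0) = (18 - 283)*(-358) = -265*(-358) = 94870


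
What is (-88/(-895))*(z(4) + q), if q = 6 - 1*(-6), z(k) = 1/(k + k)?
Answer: 1067/895 ≈ 1.1922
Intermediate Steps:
z(k) = 1/(2*k)
q = 12 (q = 6 + 6 = 12)
(-88/(-895))*(z(4) + q) = (-88/(-895))*((½)/4 + 12) = (-88*(-1/895))*((½)*(¼) + 12) = 88*(⅛ + 12)/895 = (88/895)*(97/8) = 1067/895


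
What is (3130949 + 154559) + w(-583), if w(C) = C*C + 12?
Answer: 3625409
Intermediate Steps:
w(C) = 12 + C² (w(C) = C² + 12 = 12 + C²)
(3130949 + 154559) + w(-583) = (3130949 + 154559) + (12 + (-583)²) = 3285508 + (12 + 339889) = 3285508 + 339901 = 3625409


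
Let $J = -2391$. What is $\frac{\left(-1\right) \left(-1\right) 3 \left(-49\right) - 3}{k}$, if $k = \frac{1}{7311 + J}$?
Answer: $-738000$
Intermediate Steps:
$k = \frac{1}{4920}$ ($k = \frac{1}{7311 - 2391} = \frac{1}{4920} \approx 0.00020325$)
$\frac{\left(-1\right) \left(-1\right) 3 \left(-49\right) - 3}{k} = \left(\left(-1\right) \left(-1\right) 3 \left(-49\right) - 3\right) \frac{1}{\frac{1}{4920}} = \left(1 \cdot 3 \left(-49\right) - 3\right) 4920 = \left(3 \left(-49\right) - 3\right) 4920 = \left(-147 - 3\right) 4920 = \left(-150\right) 4920 = -738000$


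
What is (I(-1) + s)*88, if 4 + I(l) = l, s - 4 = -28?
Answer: -2552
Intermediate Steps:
s = -24 (s = 4 - 28 = -24)
I(l) = -4 + l
(I(-1) + s)*88 = ((-4 - 1) - 24)*88 = (-5 - 24)*88 = -29*88 = -2552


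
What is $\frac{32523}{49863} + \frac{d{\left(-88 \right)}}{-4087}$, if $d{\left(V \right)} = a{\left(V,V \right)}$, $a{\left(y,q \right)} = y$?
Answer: $\frac{45769815}{67930027} \approx 0.67378$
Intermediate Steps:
$d{\left(V \right)} = V$
$\frac{32523}{49863} + \frac{d{\left(-88 \right)}}{-4087} = \frac{32523}{49863} - \frac{88}{-4087} = 32523 \cdot \frac{1}{49863} - - \frac{88}{4087} = \frac{10841}{16621} + \frac{88}{4087} = \frac{45769815}{67930027}$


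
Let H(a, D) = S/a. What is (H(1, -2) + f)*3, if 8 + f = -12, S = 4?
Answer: -48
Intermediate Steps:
H(a, D) = 4/a
f = -20 (f = -8 - 12 = -20)
(H(1, -2) + f)*3 = (4/1 - 20)*3 = (4*1 - 20)*3 = (4 - 20)*3 = -16*3 = -48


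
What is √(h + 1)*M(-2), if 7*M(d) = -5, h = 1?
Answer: -5*√2/7 ≈ -1.0102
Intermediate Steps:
M(d) = -5/7 (M(d) = (⅐)*(-5) = -5/7)
√(h + 1)*M(-2) = √(1 + 1)*(-5/7) = √2*(-5/7) = -5*√2/7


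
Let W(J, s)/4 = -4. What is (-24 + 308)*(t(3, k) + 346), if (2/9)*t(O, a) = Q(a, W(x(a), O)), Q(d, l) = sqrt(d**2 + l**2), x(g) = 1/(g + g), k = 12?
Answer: 123824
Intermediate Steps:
x(g) = 1/(2*g)
W(J, s) = -16 (W(J, s) = 4*(-4) = -16)
t(O, a) = 9*sqrt(256 + a**2)/2 (t(O, a) = 9*sqrt(a**2 + (-16)**2)/2 = 9*sqrt(a**2 + 256)/2 = 9*sqrt(256 + a**2)/2)
(-24 + 308)*(t(3, k) + 346) = (-24 + 308)*(9*sqrt(256 + 12**2)/2 + 346) = 284*(9*sqrt(256 + 144)/2 + 346) = 284*(9*sqrt(400)/2 + 346) = 284*((9/2)*20 + 346) = 284*(90 + 346) = 284*436 = 123824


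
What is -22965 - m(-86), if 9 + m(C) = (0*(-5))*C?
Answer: -22956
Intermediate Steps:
m(C) = -9 (m(C) = -9 + (0*(-5))*C = -9 + 0*C = -9 + 0 = -9)
-22965 - m(-86) = -22965 - 1*(-9) = -22965 + 9 = -22956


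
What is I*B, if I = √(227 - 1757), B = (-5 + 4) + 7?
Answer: 18*I*√170 ≈ 234.69*I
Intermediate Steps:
B = 6 (B = -1 + 7 = 6)
I = 3*I*√170 (I = √(-1530) = 3*I*√170 ≈ 39.115*I)
I*B = (3*I*√170)*6 = 18*I*√170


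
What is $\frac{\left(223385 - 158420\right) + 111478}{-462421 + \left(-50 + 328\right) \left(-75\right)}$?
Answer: $- \frac{176443}{483271} \approx -0.3651$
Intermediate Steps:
$\frac{\left(223385 - 158420\right) + 111478}{-462421 + \left(-50 + 328\right) \left(-75\right)} = \frac{64965 + 111478}{-462421 + 278 \left(-75\right)} = \frac{176443}{-462421 - 20850} = \frac{176443}{-483271} = 176443 \left(- \frac{1}{483271}\right) = - \frac{176443}{483271}$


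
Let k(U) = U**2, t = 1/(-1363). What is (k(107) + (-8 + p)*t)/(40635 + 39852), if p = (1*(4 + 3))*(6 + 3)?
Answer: 5201644/36567927 ≈ 0.14225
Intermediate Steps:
t = -1/1363 ≈ -0.00073368
p = 63 (p = (1*7)*9 = 7*9 = 63)
(k(107) + (-8 + p)*t)/(40635 + 39852) = (107**2 + (-8 + 63)*(-1/1363))/(40635 + 39852) = (11449 + 55*(-1/1363))/80487 = (11449 - 55/1363)*(1/80487) = (15604932/1363)*(1/80487) = 5201644/36567927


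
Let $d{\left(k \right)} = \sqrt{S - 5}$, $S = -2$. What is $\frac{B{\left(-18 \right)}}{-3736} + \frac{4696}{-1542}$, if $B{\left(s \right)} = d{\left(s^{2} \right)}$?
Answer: $- \frac{2348}{771} - \frac{i \sqrt{7}}{3736} \approx -3.0454 - 0.00070818 i$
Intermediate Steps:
$d{\left(k \right)} = i \sqrt{7}$ ($d{\left(k \right)} = \sqrt{-2 - 5} = \sqrt{-7} = i \sqrt{7}$)
$B{\left(s \right)} = i \sqrt{7}$
$\frac{B{\left(-18 \right)}}{-3736} + \frac{4696}{-1542} = \frac{i \sqrt{7}}{-3736} + \frac{4696}{-1542} = i \sqrt{7} \left(- \frac{1}{3736}\right) + 4696 \left(- \frac{1}{1542}\right) = - \frac{i \sqrt{7}}{3736} - \frac{2348}{771} = - \frac{2348}{771} - \frac{i \sqrt{7}}{3736}$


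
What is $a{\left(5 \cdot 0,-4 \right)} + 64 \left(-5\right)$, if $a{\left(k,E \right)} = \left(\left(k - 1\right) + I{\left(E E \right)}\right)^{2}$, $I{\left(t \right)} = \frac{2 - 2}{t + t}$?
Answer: $-319$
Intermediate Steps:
$I{\left(t \right)} = 0$ ($I{\left(t \right)} = \frac{0}{2 t} = 0 \frac{1}{2 t} = 0$)
$a{\left(k,E \right)} = \left(-1 + k\right)^{2}$ ($a{\left(k,E \right)} = \left(\left(k - 1\right) + 0\right)^{2} = \left(\left(-1 + k\right) + 0\right)^{2} = \left(-1 + k\right)^{2}$)
$a{\left(5 \cdot 0,-4 \right)} + 64 \left(-5\right) = \left(-1 + 5 \cdot 0\right)^{2} + 64 \left(-5\right) = \left(-1 + 0\right)^{2} - 320 = \left(-1\right)^{2} - 320 = 1 - 320 = -319$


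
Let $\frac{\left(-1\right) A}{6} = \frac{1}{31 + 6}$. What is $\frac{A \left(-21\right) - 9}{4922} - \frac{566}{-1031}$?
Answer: $\frac{4472309}{8163458} \approx 0.54784$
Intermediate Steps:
$A = - \frac{6}{37}$ ($A = - \frac{6}{31 + 6} = - \frac{6}{37} \approx -0.16216$)
$\frac{A \left(-21\right) - 9}{4922} - \frac{566}{-1031} = \frac{\left(- \frac{6}{37}\right) \left(-21\right) - 9}{4922} - \frac{566}{-1031} = \left(\frac{126}{37} - 9\right) \frac{1}{4922} - - \frac{566}{1031} = \left(- \frac{207}{37}\right) \frac{1}{4922} + \frac{566}{1031} = - \frac{9}{7918} + \frac{566}{1031} = \frac{4472309}{8163458}$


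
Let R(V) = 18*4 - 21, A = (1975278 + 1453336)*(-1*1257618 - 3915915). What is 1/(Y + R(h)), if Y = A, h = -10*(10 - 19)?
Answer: -1/17738047673211 ≈ -5.6376e-14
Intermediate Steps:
A = -17738047673262 (A = 3428614*(-1257618 - 3915915) = 3428614*(-5173533) = -17738047673262)
h = 90 (h = -10*(-9) = 90)
R(V) = 51 (R(V) = 72 - 21 = 51)
Y = -17738047673262
1/(Y + R(h)) = 1/(-17738047673262 + 51) = 1/(-17738047673211) = -1/17738047673211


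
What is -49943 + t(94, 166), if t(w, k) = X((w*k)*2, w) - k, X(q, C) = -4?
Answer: -50113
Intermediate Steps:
t(w, k) = -4 - k
-49943 + t(94, 166) = -49943 + (-4 - 1*166) = -49943 + (-4 - 166) = -49943 - 170 = -50113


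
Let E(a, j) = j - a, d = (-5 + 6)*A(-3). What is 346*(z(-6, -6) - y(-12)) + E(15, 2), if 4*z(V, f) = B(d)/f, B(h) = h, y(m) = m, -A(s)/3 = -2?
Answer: 8105/2 ≈ 4052.5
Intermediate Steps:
A(s) = 6 (A(s) = -3*(-2) = 6)
d = 6 (d = (-5 + 6)*6 = 1*6 = 6)
z(V, f) = 3/(2*f) (z(V, f) = (6/f)/4 = 3/(2*f))
346*(z(-6, -6) - y(-12)) + E(15, 2) = 346*((3/2)/(-6) - 1*(-12)) + (2 - 1*15) = 346*((3/2)*(-⅙) + 12) + (2 - 15) = 346*(-¼ + 12) - 13 = 346*(47/4) - 13 = 8131/2 - 13 = 8105/2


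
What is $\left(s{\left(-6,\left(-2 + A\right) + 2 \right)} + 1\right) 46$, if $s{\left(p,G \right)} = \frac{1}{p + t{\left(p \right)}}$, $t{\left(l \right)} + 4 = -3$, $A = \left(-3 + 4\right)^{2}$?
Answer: $\frac{552}{13} \approx 42.462$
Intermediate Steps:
$A = 1$ ($A = 1^{2} = 1$)
$t{\left(l \right)} = -7$ ($t{\left(l \right)} = -4 - 3 = -7$)
$s{\left(p,G \right)} = \frac{1}{-7 + p}$ ($s{\left(p,G \right)} = \frac{1}{p - 7} = \frac{1}{-7 + p}$)
$\left(s{\left(-6,\left(-2 + A\right) + 2 \right)} + 1\right) 46 = \left(\frac{1}{-7 - 6} + 1\right) 46 = \left(\frac{1}{-13} + 1\right) 46 = \left(- \frac{1}{13} + 1\right) 46 = \frac{12}{13} \cdot 46 = \frac{552}{13}$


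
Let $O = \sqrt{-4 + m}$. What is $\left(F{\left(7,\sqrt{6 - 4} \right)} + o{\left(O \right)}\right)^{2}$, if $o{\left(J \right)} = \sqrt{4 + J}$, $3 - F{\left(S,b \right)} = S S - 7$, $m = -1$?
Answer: $\left(-39 + \sqrt{4 + i \sqrt{5}}\right)^{2} \approx 1363.4 - 39.861 i$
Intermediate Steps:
$F{\left(S,b \right)} = 10 - S^{2}$ ($F{\left(S,b \right)} = 3 - \left(S S - 7\right) = 3 - \left(S^{2} - 7\right) = 3 - \left(-7 + S^{2}\right) = 10 - S^{2}$)
$O = i \sqrt{5}$ ($O = \sqrt{-4 - 1} = \sqrt{-5} = i \sqrt{5} \approx 2.2361 i$)
$\left(F{\left(7,\sqrt{6 - 4} \right)} + o{\left(O \right)}\right)^{2} = \left(\left(10 - 7^{2}\right) + \sqrt{4 + i \sqrt{5}}\right)^{2} = \left(\left(10 - 49\right) + \sqrt{4 + i \sqrt{5}}\right)^{2} = \left(-39 + \sqrt{4 + i \sqrt{5}}\right)^{2}$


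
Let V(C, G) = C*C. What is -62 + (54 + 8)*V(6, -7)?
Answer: 2170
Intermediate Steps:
V(C, G) = C²
-62 + (54 + 8)*V(6, -7) = -62 + (54 + 8)*6² = -62 + 62*36 = -62 + 2232 = 2170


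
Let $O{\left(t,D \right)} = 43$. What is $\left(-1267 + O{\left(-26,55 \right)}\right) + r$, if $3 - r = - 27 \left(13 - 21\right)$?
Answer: $-1437$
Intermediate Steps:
$r = -213$ ($r = 3 - - 27 \left(13 - 21\right) = 3 - \left(-27\right) \left(-8\right) = 3 - 216 = -213$)
$\left(-1267 + O{\left(-26,55 \right)}\right) + r = \left(-1267 + 43\right) - 213 = -1224 - 213 = -1437$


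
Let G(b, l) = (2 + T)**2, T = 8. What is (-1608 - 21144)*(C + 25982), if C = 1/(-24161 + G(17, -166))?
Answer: -14223478803552/24061 ≈ -5.9114e+8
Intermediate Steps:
G(b, l) = 100 (G(b, l) = (2 + 8)**2 = 10**2 = 100)
C = -1/24061 (C = 1/(-24161 + 100) = 1/(-24061) = -1/24061 ≈ -4.1561e-5)
(-1608 - 21144)*(C + 25982) = (-1608 - 21144)*(-1/24061 + 25982) = -22752*625152901/24061 = -14223478803552/24061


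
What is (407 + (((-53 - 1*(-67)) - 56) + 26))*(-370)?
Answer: -144670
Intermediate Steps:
(407 + (((-53 - 1*(-67)) - 56) + 26))*(-370) = (407 + (((-53 + 67) - 56) + 26))*(-370) = (407 + ((14 - 56) + 26))*(-370) = (407 + (-42 + 26))*(-370) = (407 - 16)*(-370) = 391*(-370) = -144670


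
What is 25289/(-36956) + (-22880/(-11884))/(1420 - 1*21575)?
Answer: -302905895853/442588788556 ≈ -0.68440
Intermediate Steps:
25289/(-36956) + (-22880/(-11884))/(1420 - 1*21575) = 25289*(-1/36956) + (-22880*(-1/11884))/(1420 - 21575) = -25289/36956 + (5720/2971)/(-20155) = -25289/36956 + (5720/2971)*(-1/20155) = -25289/36956 - 1144/11976101 = -302905895853/442588788556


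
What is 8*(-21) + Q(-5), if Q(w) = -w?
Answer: -163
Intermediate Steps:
8*(-21) + Q(-5) = 8*(-21) - 1*(-5) = -168 + 5 = -163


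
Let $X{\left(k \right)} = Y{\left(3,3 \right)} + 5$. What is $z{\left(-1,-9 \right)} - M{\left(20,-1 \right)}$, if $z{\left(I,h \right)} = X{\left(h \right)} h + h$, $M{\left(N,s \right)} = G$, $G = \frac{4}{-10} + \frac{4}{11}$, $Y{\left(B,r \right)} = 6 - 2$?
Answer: $- \frac{4948}{55} \approx -89.964$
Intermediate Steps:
$Y{\left(B,r \right)} = 4$ ($Y{\left(B,r \right)} = 6 - 2 = 4$)
$G = - \frac{2}{55}$ ($G = 4 \left(- \frac{1}{10}\right) + 4 \cdot \frac{1}{11} = - \frac{2}{5} + \frac{4}{11} = - \frac{2}{55} \approx -0.036364$)
$X{\left(k \right)} = 9$ ($X{\left(k \right)} = 4 + 5 = 9$)
$M{\left(N,s \right)} = - \frac{2}{55}$
$z{\left(I,h \right)} = 10 h$ ($z{\left(I,h \right)} = 9 h + h = 10 h$)
$z{\left(-1,-9 \right)} - M{\left(20,-1 \right)} = 10 \left(-9\right) - - \frac{2}{55} = -90 + \frac{2}{55} = - \frac{4948}{55}$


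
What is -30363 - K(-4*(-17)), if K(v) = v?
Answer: -30431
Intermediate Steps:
-30363 - K(-4*(-17)) = -30363 - (-4)*(-17) = -30363 - 1*68 = -30363 - 68 = -30431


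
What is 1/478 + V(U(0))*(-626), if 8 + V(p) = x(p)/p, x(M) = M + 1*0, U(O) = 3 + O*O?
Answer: 2094597/478 ≈ 4382.0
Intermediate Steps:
U(O) = 3 + O²
x(M) = M (x(M) = M + 0 = M)
V(p) = -7 (V(p) = -8 + p/p = -8 + 1 = -7)
1/478 + V(U(0))*(-626) = 1/478 - 7*(-626) = 1/478 + 4382 = 2094597/478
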